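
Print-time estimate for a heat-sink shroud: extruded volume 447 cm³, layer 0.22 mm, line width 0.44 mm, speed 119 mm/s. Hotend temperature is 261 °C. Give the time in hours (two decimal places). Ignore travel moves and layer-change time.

Bead cross-section = 0.22 × 0.44, so 0.0968 mm².
Total extruded path = 447000/0.0968 = 4617768.6 mm.
Extrusion time = 4617768.6 / 119 = 38804.8 s.
Converting: 38804.8 s = 10.78 hours.

10.78 hours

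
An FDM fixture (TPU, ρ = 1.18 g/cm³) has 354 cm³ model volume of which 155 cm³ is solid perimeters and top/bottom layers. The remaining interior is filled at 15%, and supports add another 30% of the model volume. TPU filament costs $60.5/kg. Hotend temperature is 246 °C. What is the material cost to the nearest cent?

$20.78

Infill region = 354 − 155 = 199 cm³.
Infill volume = 0.15 × 199 = 29.85 cm³.
Support = 0.30 × 354, so 106.2 cm³.
Total printed volume: 155 + 29.85 + 106.2 → 291.05 cm³.
Mass = 291.05 × 1.18 = 343.439 g.
Cost = 343.439 g / 1000 × $60.5/kg = $20.78.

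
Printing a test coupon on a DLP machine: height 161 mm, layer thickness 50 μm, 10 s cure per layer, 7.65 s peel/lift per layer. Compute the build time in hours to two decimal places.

15.79 hours

Layers = ⌈161/0.05⌉ = 3220.
Cycle time = 10 + 7.65 = 17.65 s.
Build time: 3220 × 17.65 s = 56833 s, i.e. 15.79 hours.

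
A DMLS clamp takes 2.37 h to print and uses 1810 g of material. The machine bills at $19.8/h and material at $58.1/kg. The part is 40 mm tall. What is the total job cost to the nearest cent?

$152.09

Machine-time cost = 19.8 × 2.37 = $46.926.
Feedstock cost = 58.1 × 1810/1000 = $105.161.
Total = 46.926 + 105.161 = 152.087 ≈ $152.09.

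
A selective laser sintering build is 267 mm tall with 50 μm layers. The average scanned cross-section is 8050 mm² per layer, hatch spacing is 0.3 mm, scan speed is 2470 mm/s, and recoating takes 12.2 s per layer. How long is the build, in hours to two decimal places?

Layers = ⌈267/0.05⌉ = 5340.
Scan path per layer: 8050 / 0.3 → 26833.3 mm.
Scan time per layer = 26833.3 / 2470 = 10.8637 s.
Per-layer time = 10.8637 + 12.2 = 23.0637 s.
Total: 5340 × 23.0637 s = 123160.158 s → 34.21 hours.

34.21 hours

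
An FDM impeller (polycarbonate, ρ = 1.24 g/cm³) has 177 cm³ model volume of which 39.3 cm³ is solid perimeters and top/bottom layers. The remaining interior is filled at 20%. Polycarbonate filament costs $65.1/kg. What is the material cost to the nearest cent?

$5.40

Volume inside the shell: 177 − 39.3 → 137.7 cm³.
Infill volume = 0.20 × 137.7 = 27.54 cm³.
Deposited volume = 39.3 + 27.54, so 66.84 cm³.
Mass: 66.84 × 1.24 → 82.8816 g.
Cost = 82.8816 g / 1000 × $65.1/kg = $5.40.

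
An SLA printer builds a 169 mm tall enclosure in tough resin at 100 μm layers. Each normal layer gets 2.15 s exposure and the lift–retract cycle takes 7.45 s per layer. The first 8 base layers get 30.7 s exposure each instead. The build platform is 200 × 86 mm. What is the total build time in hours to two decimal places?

Number of layers: 169 / 0.1 → 1690 (rounded up).
Base layers: 8 × (30.7 + 7.45) → 305.2 s.
Remaining layers: 1682 × (2.15 + 7.45) → 16147.2 s.
Total = 305.2 + 16147.2 = 16452.4 s = 4.57 hours.

4.57 hours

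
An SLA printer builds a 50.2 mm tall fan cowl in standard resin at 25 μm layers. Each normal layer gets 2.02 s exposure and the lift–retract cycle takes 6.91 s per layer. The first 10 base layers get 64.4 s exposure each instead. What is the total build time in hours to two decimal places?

5.15 hours

Number of layers: 50.2 / 0.025 → 2008 (rounded up).
Bottom layers: 10 × (64.4 + 6.91) → 713.1 s.
Remaining layers = 1998 × (2.02 + 6.91) = 17842.14 s.
Total = 713.1 + 17842.14 = 18555.24 s = 5.15 hours.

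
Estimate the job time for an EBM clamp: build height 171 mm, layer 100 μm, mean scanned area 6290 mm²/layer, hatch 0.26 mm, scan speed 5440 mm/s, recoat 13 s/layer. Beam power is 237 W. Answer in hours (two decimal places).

8.29 hours

Layer count = ceil(171 / 0.1) = 1710.
Hatch length per layer = 6290 / 0.26 = 24192.3 mm.
Per-layer scan time = 24192.3 / 5440, so 4.4471 s.
Layer cycle = 4.4471 + 13, so 17.4471 s.
Build time = 1710 × 17.4471 = 29834.541 s = 8.29 hours.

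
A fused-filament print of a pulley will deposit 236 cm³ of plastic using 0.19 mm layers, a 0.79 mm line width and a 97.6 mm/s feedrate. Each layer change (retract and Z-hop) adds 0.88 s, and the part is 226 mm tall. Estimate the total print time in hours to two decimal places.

4.77 hours

Line area = 0.19 × 0.79, so 0.1501 mm².
Toolpath length = 236 cm³ / 0.1501 mm² = 236000 / 0.1501 = 1572285.1 mm.
Print-move time = 1572285.1 / 97.6, so 16109.5 s.
Layers = ⌈226/0.19⌉ = 1190.
Non-print overhead = 1190 × 0.88 = 1047.2 s.
Total = 16109.5 + 1047.2 = 17156.7 s = 4.77 hours.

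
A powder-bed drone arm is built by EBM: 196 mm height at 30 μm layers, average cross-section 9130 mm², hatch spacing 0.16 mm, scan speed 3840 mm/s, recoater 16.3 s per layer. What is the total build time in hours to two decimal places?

56.56 hours

Layer count = ceil(196 / 0.03) = 6534.
Scan path per layer = 9130 / 0.16, so 57062.5 mm.
Scan time per layer = 57062.5 / 3840 = 14.86 s.
Layer cycle = 14.86 + 16.3 = 31.16 s.
6534 layers × 31.16 s/layer = 203599.44 s, i.e. 56.56 hours.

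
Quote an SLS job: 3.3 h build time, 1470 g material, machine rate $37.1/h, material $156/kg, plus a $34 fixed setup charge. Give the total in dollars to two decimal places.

Machine-time cost: 37.1 × 3.3 → $122.43.
Material charge: 156 × 1470/1000 → $229.32.
Adding setup: 122.43 + 229.32 + 34 → $385.75.

$385.75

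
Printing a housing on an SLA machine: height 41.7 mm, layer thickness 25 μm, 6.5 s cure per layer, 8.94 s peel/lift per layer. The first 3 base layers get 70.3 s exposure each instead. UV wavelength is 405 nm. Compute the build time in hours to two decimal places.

Number of layers: 41.7 / 0.025 → 1668 (rounded up).
Base layers = 3 × (70.3 + 8.94), so 237.72 s.
Remaining layers = 1665 × (6.5 + 8.94), so 25707.6 s.
Sum: 237.72 + 25707.6 = 25945.32 s → 7.21 hours.

7.21 hours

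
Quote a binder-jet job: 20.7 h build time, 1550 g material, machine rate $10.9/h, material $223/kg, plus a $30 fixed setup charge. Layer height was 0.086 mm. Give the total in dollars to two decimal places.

Machine cost = 10.9 × 20.7 = $225.63.
Material cost = 223 × 1550/1000, so $345.65.
Total = 225.63 + 345.65 + 30 = $601.28.

$601.28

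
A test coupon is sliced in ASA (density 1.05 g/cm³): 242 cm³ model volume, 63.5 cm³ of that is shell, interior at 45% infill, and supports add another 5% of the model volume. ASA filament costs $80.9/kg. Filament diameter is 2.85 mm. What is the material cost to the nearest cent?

Infill region = 242 − 63.5, so 178.5 cm³.
Infill deposited: 0.45 × 178.5 → 80.325 cm³.
Support: 0.05 × 242 → 12.1 cm³.
Total extruded: 63.5 + 80.325 + 12.1 → 155.925 cm³.
Mass = 155.925 × 1.05 = 163.72125 g.
At $80.9/kg: 163.72125/1000 × 80.9 = $13.25.

$13.25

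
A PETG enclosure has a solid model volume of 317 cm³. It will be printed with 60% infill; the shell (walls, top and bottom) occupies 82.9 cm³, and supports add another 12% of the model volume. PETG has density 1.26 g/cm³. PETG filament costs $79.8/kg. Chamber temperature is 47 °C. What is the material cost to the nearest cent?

$26.28

Interior volume = 317 − 82.9 = 234.1 cm³.
Infill volume: 0.60 × 234.1 → 140.46 cm³.
Support: 0.12 × 317 → 38.04 cm³.
Total printed volume = 82.9 + 140.46 + 38.04 = 261.4 cm³.
Mass = 261.4 × 1.26 = 329.364 g.
Cost = 329.364 g / 1000 × $79.8/kg = $26.28.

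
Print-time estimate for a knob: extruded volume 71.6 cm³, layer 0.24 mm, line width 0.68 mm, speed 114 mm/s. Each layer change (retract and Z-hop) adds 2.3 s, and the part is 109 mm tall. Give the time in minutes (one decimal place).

81.6 minutes

Extrusion cross-section: 0.24 × 0.68 → 0.1632 mm².
Toolpath length = 71.6 cm³ / 0.1632 mm² = 71600 / 0.1632 = 438725.5 mm.
Extrusion time = 438725.5 / 114 = 3848.5 s.
Layer count = ceil(109 / 0.24) = 455.
Layer-change overhead = 455 × 2.3 = 1046.5 s.
Altogether 3848.5 + 1046.5 = 4895 s, i.e. 81.6 minutes.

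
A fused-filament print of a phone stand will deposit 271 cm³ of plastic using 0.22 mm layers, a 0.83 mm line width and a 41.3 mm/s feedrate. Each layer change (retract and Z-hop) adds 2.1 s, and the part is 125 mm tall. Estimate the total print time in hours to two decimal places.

Line area = 0.22 × 0.83 = 0.1826 mm².
Toolpath length = 271 cm³ / 0.1826 mm² = 271000 / 0.1826 = 1484118.3 mm.
Time extruding = 1484118.3 / 41.3 = 35935.1 s.
Layer count = ceil(125 / 0.22) = 569.
Z-hop total = 569 × 2.1, so 1194.9 s.
Altogether 35935.1 + 1194.9 = 37130 s, i.e. 10.31 hours.

10.31 hours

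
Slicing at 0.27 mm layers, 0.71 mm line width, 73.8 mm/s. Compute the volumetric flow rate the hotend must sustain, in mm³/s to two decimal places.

A: 0.27 × 0.71 → 0.1917 mm².
Q = v·A = 73.8 × 0.1917 = 14.15 mm³/s.

14.15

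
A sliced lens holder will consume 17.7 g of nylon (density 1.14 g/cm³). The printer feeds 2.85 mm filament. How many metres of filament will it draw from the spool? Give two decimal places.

Volume = 17.7 g / 1.14 g·cm⁻³ = 15.5263 cm³ = 15526.3 mm³.
Cross-section of 2.85 mm filament: π·(2.85/2)² = 6.3794 mm².
L = V/A = 15526.3/6.3794 = 2433.82 mm → 2.43 m.

2.43 m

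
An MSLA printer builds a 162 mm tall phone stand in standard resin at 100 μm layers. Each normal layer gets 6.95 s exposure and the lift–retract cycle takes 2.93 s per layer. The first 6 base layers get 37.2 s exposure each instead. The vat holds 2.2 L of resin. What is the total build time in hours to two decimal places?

4.50 hours

Layer count = ceil(162 / 0.1) = 1620.
Burn-in layers: 6 × (37.2 + 2.93) → 240.78 s.
Regular layers = 1614 × (6.95 + 2.93) = 15946.32 s.
Sum: 240.78 + 15946.32 = 16187.1 s → 4.50 hours.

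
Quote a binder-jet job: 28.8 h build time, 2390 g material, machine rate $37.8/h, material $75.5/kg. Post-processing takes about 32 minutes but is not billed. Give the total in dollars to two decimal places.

Machine cost: 37.8 × 28.8 → $1088.64.
Feedstock cost: 75.5 × 2390/1000 → $180.445.
Job cost: 1088.64 + 180.445 = 1269.085 ≈ $1269.09.

$1269.09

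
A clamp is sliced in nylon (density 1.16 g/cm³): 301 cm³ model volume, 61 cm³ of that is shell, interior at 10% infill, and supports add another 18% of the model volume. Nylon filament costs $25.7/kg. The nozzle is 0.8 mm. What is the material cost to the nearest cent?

Volume inside the shell = 301 − 61, so 240 cm³.
Infill deposited: 0.10 × 240 → 24 cm³.
Support = 0.18 × 301 = 54.18 cm³.
Total extruded = 61 + 24 + 54.18 = 139.18 cm³.
Mass = 139.18 × 1.16 = 161.4488 g.
At $25.7/kg: 161.4488/1000 × 25.7 = $4.15.

$4.15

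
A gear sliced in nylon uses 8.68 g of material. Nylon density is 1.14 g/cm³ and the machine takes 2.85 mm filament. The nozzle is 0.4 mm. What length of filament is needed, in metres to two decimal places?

1.19 m

Volume = 8.68 g / 1.14 g·cm⁻³ = 7.614 cm³ = 7614 mm³.
Cross-section of 2.85 mm filament: π·(2.85/2)² = 6.3794 mm².
Length = 7614 / 6.3794 = 1193.53 mm = 1.19 m.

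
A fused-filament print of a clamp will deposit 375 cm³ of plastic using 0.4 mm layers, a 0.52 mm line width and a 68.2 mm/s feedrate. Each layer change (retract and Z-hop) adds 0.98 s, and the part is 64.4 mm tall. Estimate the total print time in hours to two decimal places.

7.39 hours

Extrusion cross-section: 0.4 × 0.52 → 0.208 mm².
Path length: 375000 mm³ / 0.208 mm² → 1802884.6 mm.
Extrusion time: 1802884.6 / 68.2 → 26435.3 s.
Layer count = ceil(64.4 / 0.4) = 161.
Layer-change overhead = 161 × 0.98 = 157.78 s.
Altogether 26435.3 + 157.78 = 26593.08 s, i.e. 7.39 hours.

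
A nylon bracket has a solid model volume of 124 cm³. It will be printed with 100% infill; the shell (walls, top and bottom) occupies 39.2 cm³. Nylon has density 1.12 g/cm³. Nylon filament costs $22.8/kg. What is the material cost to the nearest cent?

$3.17

Infill region: 124 − 39.2 → 84.8 cm³.
Infill volume: 1.00 × 84.8 → 84.8 cm³.
Deposited volume: 39.2 + 84.8 → 124 cm³.
Mass = 124 × 1.12, so 138.88 g.
At $22.8/kg: 138.88/1000 × 22.8 = $3.17.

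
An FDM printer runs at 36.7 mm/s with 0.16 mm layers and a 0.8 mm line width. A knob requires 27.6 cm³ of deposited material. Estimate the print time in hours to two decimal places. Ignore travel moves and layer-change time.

Bead cross-section: 0.16 × 0.8 → 0.128 mm².
Total extruded path = 27600/0.128 = 215625 mm.
Print-move time = 215625 / 36.7 = 5875.3 s.
5875.3 s = 1.63 hours.

1.63 hours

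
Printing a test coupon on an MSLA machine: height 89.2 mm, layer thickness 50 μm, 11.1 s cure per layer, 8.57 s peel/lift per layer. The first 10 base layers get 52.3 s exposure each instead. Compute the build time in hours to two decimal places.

Number of layers: 89.2 / 0.05 → 1784 (rounded up).
Base layers = 10 × (52.3 + 8.57), so 608.7 s.
Normal layers = 1774 × (11.1 + 8.57) = 34894.58 s.
Sum: 608.7 + 34894.58 = 35503.28 s → 9.86 hours.

9.86 hours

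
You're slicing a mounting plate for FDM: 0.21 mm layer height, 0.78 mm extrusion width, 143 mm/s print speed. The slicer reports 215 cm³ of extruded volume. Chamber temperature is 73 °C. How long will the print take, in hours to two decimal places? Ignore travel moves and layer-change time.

2.55 hours

Extrusion cross-section: 0.21 × 0.78 → 0.1638 mm².
Toolpath length = 215 cm³ / 0.1638 mm² = 215000 / 0.1638 = 1312576.3 mm.
Extrusion time = 1312576.3 / 143 = 9178.9 s.
9178.9 s = 2.55 hours.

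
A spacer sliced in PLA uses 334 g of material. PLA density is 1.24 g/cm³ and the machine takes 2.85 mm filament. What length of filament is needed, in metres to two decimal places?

Extruded volume: 334/1.24 = 269.3548 cm³ (269354.8 mm³).
Filament cross-section = π × (2.85/2)² = 6.3794 mm².
L = V/A = 269354.8/6.3794 = 42222.59 mm → 42.22 m.

42.22 m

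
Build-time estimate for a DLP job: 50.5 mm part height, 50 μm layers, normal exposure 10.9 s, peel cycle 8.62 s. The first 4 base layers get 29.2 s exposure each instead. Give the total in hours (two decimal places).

5.50 hours

Layer count = ceil(50.5 / 0.05) = 1010.
Burn-in layers: 4 × (29.2 + 8.62) → 151.28 s.
Normal layers = 1006 × (10.9 + 8.62) = 19637.12 s.
Sum: 151.28 + 19637.12 = 19788.4 s → 5.50 hours.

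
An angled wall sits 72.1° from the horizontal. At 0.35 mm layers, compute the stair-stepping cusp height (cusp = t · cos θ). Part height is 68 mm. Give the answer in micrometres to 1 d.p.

cos(72.1°) = 0.3074, so cusp = 0.35 × 0.3074 = 0.10759 mm → 107.6 μm.

107.6 μm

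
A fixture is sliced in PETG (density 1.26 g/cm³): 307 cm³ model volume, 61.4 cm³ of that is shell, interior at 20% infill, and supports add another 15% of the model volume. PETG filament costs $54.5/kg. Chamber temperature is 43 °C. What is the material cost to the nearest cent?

$10.75

Infill region = 307 − 61.4 = 245.6 cm³.
Deposited infill = 0.20 × 245.6 = 49.12 cm³.
Support = 0.15 × 307, so 46.05 cm³.
Deposited volume = 61.4 + 49.12 + 46.05, so 156.57 cm³.
Mass = 156.57 × 1.26, so 197.2782 g.
At $54.5/kg: 197.2782/1000 × 54.5 = $10.75.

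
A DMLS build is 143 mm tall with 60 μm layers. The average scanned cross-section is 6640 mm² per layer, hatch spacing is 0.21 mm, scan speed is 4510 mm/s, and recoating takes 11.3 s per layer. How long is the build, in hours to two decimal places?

12.13 hours

Layer count = ceil(143 / 0.06) = 2384.
Scan path per layer: 6640 / 0.21 → 31619 mm.
Per-layer scan time = 31619 / 4510, so 7.0109 s.
Layer cycle = 7.0109 + 11.3 = 18.3109 s.
Total: 2384 × 18.3109 s = 43653.1856 s → 12.13 hours.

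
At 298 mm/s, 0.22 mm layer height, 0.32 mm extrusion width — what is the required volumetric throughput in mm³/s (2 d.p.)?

A = 0.22 × 0.32, so 0.0704 mm².
Q = v·A = 298 × 0.0704 = 20.98 mm³/s.

20.98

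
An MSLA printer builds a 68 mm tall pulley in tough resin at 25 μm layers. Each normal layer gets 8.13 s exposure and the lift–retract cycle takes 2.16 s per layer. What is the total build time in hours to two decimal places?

Layer count = ceil(68 / 0.025) = 2720.
Cycle time: 8.13 + 2.16 → 10.29 s.
Total = 2720 × 10.29 = 27988.8 s = 7.77 hours.

7.77 hours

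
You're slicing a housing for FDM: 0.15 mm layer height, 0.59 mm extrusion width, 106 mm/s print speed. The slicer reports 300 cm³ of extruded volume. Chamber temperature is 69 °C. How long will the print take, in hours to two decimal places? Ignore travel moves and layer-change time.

8.88 hours

Extrusion cross-section = 0.15 × 0.59 = 0.0885 mm².
Path length: 300000 mm³ / 0.0885 mm² → 3389830.5 mm.
Extrusion time = 3389830.5 / 106 = 31979.5 s.
In the requested units: 31979.5 s = 8.88 hours.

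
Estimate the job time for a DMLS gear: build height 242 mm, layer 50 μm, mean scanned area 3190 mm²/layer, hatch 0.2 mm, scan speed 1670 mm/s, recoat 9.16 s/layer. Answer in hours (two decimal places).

25.16 hours

Number of layers: 242 / 0.05 → 4840 (rounded up).
Hatch length per layer = 3190 / 0.2 = 15950 mm.
Scan time per layer: 15950 / 1670 → 9.5509 s.
Layer cycle: 9.5509 + 9.16 → 18.7109 s.
4840 layers × 18.7109 s/layer = 90560.756 s, i.e. 25.16 hours.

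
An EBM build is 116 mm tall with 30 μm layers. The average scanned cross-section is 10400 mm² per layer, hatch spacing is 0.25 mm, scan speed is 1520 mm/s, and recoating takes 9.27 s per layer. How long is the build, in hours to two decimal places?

39.36 hours

Layers = ⌈116/0.03⌉ = 3867.
Per-layer scan distance = 10400 / 0.25 = 41600 mm.
Beam time per layer = 41600 / 1520, so 27.3684 s.
Layer cycle: 27.3684 + 9.27 → 36.6384 s.
3867 layers × 36.6384 s/layer = 141680.6928 s, i.e. 39.36 hours.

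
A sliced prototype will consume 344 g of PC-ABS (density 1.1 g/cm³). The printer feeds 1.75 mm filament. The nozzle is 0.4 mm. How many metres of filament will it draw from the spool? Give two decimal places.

130.02 m

Extruded volume: 344/1.1 = 312.7273 cm³ (312727.3 mm³).
A = π r² = π × 0.875² = 2.4053 mm².
Length = 312727.3 / 2.4053 = 130015.92 mm = 130.02 m.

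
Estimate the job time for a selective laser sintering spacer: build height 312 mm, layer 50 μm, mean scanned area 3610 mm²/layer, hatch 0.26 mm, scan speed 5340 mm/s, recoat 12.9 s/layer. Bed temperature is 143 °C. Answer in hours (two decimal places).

26.87 hours

Number of layers: 312 / 0.05 → 6240 (rounded up).
Hatch length per layer = 3610 / 0.26 = 13884.6 mm.
Scan time per layer = 13884.6 / 5340 = 2.6001 s.
Time per layer = 2.6001 + 12.9, so 15.5001 s.
Build time = 6240 × 15.5001 = 96720.624 s = 26.87 hours.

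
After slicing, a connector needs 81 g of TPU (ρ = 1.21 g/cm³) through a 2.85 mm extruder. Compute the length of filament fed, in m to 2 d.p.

Volume = 81 g / 1.21 g·cm⁻³ = 66.9421 cm³ = 66942.1 mm³.
A = π r² = π × 1.425² = 6.3794 mm².
L = V/A = 66942.1/6.3794 = 10493.48 mm → 10.49 m.

10.49 m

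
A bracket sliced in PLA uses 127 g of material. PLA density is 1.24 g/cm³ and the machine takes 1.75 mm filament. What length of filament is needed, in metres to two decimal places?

Volume = 127 g / 1.24 g·cm⁻³ = 102.4194 cm³ = 102419.4 mm³.
Cross-section of 1.75 mm filament: π·(1.75/2)² = 2.4053 mm².
L = V/A = 102419.4/2.4053 = 42580.72 mm → 42.58 m.

42.58 m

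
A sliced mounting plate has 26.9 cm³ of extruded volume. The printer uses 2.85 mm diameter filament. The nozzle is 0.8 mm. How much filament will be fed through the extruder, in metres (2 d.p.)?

4.22 m

Cross-section of 2.85 mm filament: π·(2.85/2)² = 6.3794 mm².
L = 26900 mm³ / 6.3794 mm² = 4216.7 mm, i.e. 4.22 m.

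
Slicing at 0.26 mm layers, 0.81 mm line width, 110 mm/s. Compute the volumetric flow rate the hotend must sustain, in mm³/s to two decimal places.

Bead cross-section = 0.26 × 0.81, so 0.2106 mm².
Q = v·A = 110 × 0.2106 = 23.17 mm³/s.

23.17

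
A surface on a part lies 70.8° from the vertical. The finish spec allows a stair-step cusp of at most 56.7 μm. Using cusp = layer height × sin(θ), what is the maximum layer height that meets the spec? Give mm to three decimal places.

0.060 mm

t = h_c / sin θ = 0.0567 / 0.9444 = 0.060 mm.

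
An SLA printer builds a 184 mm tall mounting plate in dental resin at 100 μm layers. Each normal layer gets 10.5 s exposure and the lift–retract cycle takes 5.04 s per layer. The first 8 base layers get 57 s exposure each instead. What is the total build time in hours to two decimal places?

8.05 hours

Layers = ⌈184/0.1⌉ = 1840.
Base layers: 8 × (57 + 5.04) → 496.32 s.
Regular layers = 1832 × (10.5 + 5.04) = 28469.28 s.
Sum: 496.32 + 28469.28 = 28965.6 s → 8.05 hours.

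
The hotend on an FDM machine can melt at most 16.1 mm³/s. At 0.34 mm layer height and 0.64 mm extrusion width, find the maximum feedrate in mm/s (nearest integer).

A = 0.34 × 0.64, so 0.2176 mm².
v_max = Q/A = 16.1/0.2176 = 73.99 mm/s → 74 mm/s.

74 mm/s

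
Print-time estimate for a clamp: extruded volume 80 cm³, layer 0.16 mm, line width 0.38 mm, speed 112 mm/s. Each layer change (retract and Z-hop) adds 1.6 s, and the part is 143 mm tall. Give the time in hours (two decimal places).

Extrusion cross-section = 0.16 × 0.38 = 0.0608 mm².
Path length: 80000 mm³ / 0.0608 mm² → 1315789.5 mm.
Print-move time: 1315789.5 / 112 → 11748.1 s.
Number of layers: 143 / 0.16 → 894 (rounded up).
Z-hop total = 894 × 1.6 = 1430.4 s.
Total = 11748.1 + 1430.4 = 13178.5 s = 3.66 hours.

3.66 hours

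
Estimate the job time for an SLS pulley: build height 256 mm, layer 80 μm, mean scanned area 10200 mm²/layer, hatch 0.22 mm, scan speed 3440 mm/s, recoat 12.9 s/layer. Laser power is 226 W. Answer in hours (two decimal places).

Layers = ⌈256/0.08⌉ = 3200.
Hatch length per layer = 10200 / 0.22, so 46363.6 mm.
Laser time per layer: 46363.6 / 3440 → 13.4778 s.
Time per layer = 13.4778 + 12.9 = 26.3778 s.
3200 layers × 26.3778 s/layer = 84408.96 s, i.e. 23.45 hours.

23.45 hours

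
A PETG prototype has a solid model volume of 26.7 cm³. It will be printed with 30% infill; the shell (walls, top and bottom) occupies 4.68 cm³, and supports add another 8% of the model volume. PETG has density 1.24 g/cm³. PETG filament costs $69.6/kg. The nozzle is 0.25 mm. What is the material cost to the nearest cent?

Volume inside the shell = 26.7 − 4.68 = 22.02 cm³.
Infill volume = 0.30 × 22.02, so 6.606 cm³.
Support = 0.08 × 26.7 = 2.136 cm³.
Total printed volume = 4.68 + 6.606 + 2.136 = 13.422 cm³.
Mass: 13.422 × 1.24 → 16.64328 g.
Cost = 16.64328 g / 1000 × $69.6/kg = $1.16.

$1.16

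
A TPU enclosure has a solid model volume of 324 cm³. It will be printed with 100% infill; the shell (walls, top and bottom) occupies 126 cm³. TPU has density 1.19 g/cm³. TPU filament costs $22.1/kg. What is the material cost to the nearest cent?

Infill region: 324 − 126 → 198 cm³.
Infill volume = 1.00 × 198, so 198 cm³.
Deposited volume: 126 + 198 → 324 cm³.
Mass: 324 × 1.19 → 385.56 g.
At $22.1/kg: 385.56/1000 × 22.1 = $8.52.

$8.52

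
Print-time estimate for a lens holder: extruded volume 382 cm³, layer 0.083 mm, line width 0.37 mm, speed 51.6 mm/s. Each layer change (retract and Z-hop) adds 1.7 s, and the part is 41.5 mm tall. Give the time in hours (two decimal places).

67.20 hours

Bead cross-section: 0.083 × 0.37 → 0.03071 mm².
Total extruded path = 382000/0.03071 = 12438945 mm.
Print-move time = 12438945 / 51.6 = 241064.8 s.
Layer count = ceil(41.5 / 0.083) = 500.
Non-print overhead = 500 × 1.7 = 850 s.
Total = 241064.8 + 850 = 241914.8 s = 67.20 hours.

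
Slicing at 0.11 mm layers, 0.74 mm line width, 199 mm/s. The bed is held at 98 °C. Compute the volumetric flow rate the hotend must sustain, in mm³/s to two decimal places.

A: 0.11 × 0.74 → 0.0814 mm².
Volumetric flow = 199 × 0.0814 = 16.20 mm³/s.

16.20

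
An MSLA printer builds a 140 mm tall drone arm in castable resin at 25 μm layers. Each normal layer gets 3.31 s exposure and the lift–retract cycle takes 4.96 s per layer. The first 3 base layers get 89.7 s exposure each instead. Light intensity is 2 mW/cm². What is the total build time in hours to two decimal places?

Layers = ⌈140/0.025⌉ = 5600.
Burn-in layers = 3 × (89.7 + 4.96) = 283.98 s.
Regular layers = 5597 × (3.31 + 4.96) = 46287.19 s.
Sum: 283.98 + 46287.19 = 46571.17 s → 12.94 hours.

12.94 hours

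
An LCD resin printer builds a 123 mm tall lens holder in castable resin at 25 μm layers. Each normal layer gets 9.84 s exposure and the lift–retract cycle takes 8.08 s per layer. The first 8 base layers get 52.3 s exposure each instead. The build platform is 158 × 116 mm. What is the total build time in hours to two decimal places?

Number of layers: 123 / 0.025 → 4920 (rounded up).
Base layers = 8 × (52.3 + 8.08), so 483.04 s.
Remaining layers = 4912 × (9.84 + 8.08), so 88023.04 s.
Sum: 483.04 + 88023.04 = 88506.08 s → 24.59 hours.

24.59 hours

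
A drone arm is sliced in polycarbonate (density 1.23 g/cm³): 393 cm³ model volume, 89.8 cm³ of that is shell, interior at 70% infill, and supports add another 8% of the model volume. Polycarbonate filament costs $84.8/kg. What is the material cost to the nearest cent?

Volume inside the shell = 393 − 89.8, so 303.2 cm³.
Deposited infill: 0.70 × 303.2 → 212.24 cm³.
Support: 0.08 × 393 → 31.44 cm³.
Total extruded = 89.8 + 212.24 + 31.44, so 333.48 cm³.
Mass: 333.48 × 1.23 → 410.1804 g.
Cost = 410.1804 g / 1000 × $84.8/kg = $34.78.

$34.78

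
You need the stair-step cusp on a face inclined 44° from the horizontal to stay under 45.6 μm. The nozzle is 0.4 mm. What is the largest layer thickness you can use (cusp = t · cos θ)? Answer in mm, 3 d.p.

Layer height = cusp / cos(44°) = 0.0456 / 0.7193 = 0.063 mm.

0.063 mm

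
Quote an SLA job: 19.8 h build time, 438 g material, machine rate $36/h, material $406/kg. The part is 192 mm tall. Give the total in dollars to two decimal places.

Machine-time cost = 36 × 19.8 = $712.80.
Material charge: 406 × 438/1000 → $177.828.
Job cost: 712.80 + 177.828 = 890.628 ≈ $890.63.

$890.63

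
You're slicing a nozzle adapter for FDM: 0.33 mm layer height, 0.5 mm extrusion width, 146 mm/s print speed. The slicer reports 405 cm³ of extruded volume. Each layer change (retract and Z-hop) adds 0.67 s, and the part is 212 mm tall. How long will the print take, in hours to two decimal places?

Bead cross-section = 0.33 × 0.5 = 0.165 mm².
Path length: 405000 mm³ / 0.165 mm² → 2454545.5 mm.
Print-move time = 2454545.5 / 146 = 16812 s.
Layer count = ceil(212 / 0.33) = 643.
Non-print overhead = 643 × 0.67, so 430.81 s.
Altogether 16812 + 430.81 = 17242.81 s, i.e. 4.79 hours.

4.79 hours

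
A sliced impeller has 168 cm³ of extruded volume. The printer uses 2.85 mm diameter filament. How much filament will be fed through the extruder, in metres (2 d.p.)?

26.33 m

A = π r² = π × 1.425² = 6.3794 mm².
L = 168000 mm³ / 6.3794 mm² = 26334.77 mm, i.e. 26.33 m.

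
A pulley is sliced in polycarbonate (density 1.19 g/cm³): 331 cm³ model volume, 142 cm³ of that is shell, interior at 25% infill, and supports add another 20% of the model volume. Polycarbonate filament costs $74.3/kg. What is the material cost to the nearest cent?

Interior volume = 331 − 142, so 189 cm³.
Infill deposited = 0.25 × 189, so 47.25 cm³.
Support = 0.20 × 331, so 66.2 cm³.
Total printed volume = 142 + 47.25 + 66.2 = 255.45 cm³.
Mass = 255.45 × 1.19 = 303.9855 g.
At $74.3/kg: 303.9855/1000 × 74.3 = $22.59.

$22.59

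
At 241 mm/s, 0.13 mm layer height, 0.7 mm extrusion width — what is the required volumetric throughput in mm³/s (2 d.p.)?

21.93

A = 0.13 × 0.7, so 0.091 mm².
Q = v·A = 241 × 0.091 = 21.93 mm³/s.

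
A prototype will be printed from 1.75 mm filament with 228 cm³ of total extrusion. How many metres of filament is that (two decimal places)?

A = π r² = π × 0.875² = 2.4053 mm².
L = 228000 mm³ / 2.4053 mm² = 94790.67 mm, i.e. 94.79 m.

94.79 m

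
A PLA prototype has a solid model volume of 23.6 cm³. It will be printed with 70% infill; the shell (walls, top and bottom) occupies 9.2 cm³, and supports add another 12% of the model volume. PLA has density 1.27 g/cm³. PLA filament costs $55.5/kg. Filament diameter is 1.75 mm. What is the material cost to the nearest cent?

Volume inside the shell: 23.6 − 9.2 → 14.4 cm³.
Infill volume: 0.70 × 14.4 → 10.08 cm³.
Support = 0.12 × 23.6, so 2.832 cm³.
Total printed volume = 9.2 + 10.08 + 2.832 = 22.112 cm³.
Mass = 22.112 × 1.27 = 28.08224 g.
Cost = 28.08224 g / 1000 × $55.5/kg = $1.56.

$1.56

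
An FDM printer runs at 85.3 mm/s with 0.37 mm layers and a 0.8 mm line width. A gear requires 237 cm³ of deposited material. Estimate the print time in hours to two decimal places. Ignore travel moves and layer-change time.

2.61 hours

Bead cross-section: 0.37 × 0.8 → 0.296 mm².
Total extruded path = 237000/0.296 = 800675.7 mm.
Extrusion time: 800675.7 / 85.3 → 9386.6 s.
In the requested units: 9386.6 s = 2.61 hours.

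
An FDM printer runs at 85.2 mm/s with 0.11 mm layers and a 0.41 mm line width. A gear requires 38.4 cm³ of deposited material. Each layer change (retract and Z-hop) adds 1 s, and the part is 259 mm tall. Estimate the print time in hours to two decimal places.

3.43 hours

Extrusion cross-section = 0.11 × 0.41 = 0.0451 mm².
Toolpath length = 38.4 cm³ / 0.0451 mm² = 38400 / 0.0451 = 851441.2 mm.
Time extruding = 851441.2 / 85.2, so 9993.4 s.
Layers = ⌈259/0.11⌉ = 2355.
Z-hop total = 2355 × 1, so 2355 s.
Altogether 9993.4 + 2355 = 12348.4 s, i.e. 3.43 hours.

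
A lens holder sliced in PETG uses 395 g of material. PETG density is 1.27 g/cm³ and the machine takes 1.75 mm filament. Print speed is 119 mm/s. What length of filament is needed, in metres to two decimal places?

129.31 m

Volume = 395 g / 1.27 g·cm⁻³ = 311.0236 cm³ = 311023.6 mm³.
A = π r² = π × 0.875² = 2.4053 mm².
Length = 311023.6 / 2.4053 = 129307.61 mm = 129.31 m.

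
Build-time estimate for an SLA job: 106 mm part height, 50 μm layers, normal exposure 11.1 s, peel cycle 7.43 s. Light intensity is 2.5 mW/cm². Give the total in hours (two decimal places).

Number of layers: 106 / 0.05 → 2120 (rounded up).
Each layer takes: 11.1 + 7.43 → 18.53 s.
Build time: 2120 × 18.53 s = 39283.6 s, i.e. 10.91 hours.

10.91 hours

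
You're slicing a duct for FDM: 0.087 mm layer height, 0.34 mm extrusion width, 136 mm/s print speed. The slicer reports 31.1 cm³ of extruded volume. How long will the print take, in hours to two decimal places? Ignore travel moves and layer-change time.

2.15 hours

Line area = 0.087 × 0.34 = 0.02958 mm².
Path length: 31100 mm³ / 0.02958 mm² → 1051386.1 mm.
Time extruding = 1051386.1 / 136, so 7730.8 s.
That's 7730.8 s → 2.15 hours.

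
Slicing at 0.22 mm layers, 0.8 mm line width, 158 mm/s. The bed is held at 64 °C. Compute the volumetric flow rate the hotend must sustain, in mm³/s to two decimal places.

27.81

Extrusion cross-section = 0.22 × 0.8, so 0.176 mm².
Volumetric flow = 158 × 0.176 = 27.81 mm³/s.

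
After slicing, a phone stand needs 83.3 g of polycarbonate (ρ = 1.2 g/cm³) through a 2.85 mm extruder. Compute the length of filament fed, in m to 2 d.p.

10.88 m

Volume = 83.3 g / 1.2 g·cm⁻³ = 69.4167 cm³ = 69416.7 mm³.
A = π r² = π × 1.425² = 6.3794 mm².
L = V/A = 69416.7/6.3794 = 10881.38 mm → 10.88 m.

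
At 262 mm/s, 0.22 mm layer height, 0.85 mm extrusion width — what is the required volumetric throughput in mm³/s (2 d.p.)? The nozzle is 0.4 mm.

A: 0.22 × 0.85 → 0.187 mm².
Q = v·A = 262 × 0.187 = 48.99 mm³/s.

48.99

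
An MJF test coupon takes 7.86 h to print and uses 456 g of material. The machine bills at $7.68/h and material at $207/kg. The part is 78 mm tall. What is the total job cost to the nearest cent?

$154.76

Machine cost = 7.68 × 7.86 = $60.3648.
Material cost = 207 × 456/1000, so $94.392.
Job cost: 60.3648 + 94.392 = 154.7568 ≈ $154.76.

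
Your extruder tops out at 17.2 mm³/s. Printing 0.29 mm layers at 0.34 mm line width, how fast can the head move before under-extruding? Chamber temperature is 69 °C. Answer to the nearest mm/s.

Extrusion cross-section: 0.29 × 0.34 → 0.0986 mm².
v_max = Q/A = 17.2/0.0986 = 174.44 mm/s → 174 mm/s.

174 mm/s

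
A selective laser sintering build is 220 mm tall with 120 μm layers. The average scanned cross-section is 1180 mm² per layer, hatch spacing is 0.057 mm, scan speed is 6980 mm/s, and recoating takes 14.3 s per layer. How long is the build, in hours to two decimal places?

8.80 hours

Number of layers: 220 / 0.12 → 1834 (rounded up).
Hatch length per layer: 1180 / 0.057 → 20701.8 mm.
Per-layer scan time = 20701.8 / 6980 = 2.9659 s.
Per-layer time: 2.9659 + 14.3 → 17.2659 s.
Build time = 1834 × 17.2659 = 31665.6606 s = 8.80 hours.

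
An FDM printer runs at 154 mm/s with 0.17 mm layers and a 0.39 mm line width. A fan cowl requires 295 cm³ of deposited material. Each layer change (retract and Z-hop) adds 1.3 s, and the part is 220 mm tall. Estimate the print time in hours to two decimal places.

8.49 hours

Extrusion cross-section = 0.17 × 0.39, so 0.0663 mm².
Path length: 295000 mm³ / 0.0663 mm² → 4449472.1 mm.
Print-move time = 4449472.1 / 154 = 28892.7 s.
Layers = ⌈220/0.17⌉ = 1295.
Z-hop total = 1295 × 1.3 = 1683.5 s.
Total = 28892.7 + 1683.5 = 30576.2 s = 8.49 hours.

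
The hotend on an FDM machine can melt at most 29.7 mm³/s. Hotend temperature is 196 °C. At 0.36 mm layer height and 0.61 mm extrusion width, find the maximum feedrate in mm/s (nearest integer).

Extrusion cross-section: 0.36 × 0.61 → 0.2196 mm².
Max speed = 29.7 / 0.2196 = 135.25 ≈ 135 mm/s.

135 mm/s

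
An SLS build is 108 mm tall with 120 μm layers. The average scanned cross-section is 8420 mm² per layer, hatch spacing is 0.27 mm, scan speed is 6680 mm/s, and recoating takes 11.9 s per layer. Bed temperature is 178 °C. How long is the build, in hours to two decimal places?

4.14 hours

Layer count = ceil(108 / 0.12) = 900.
Hatch length per layer: 8420 / 0.27 → 31185.2 mm.
Laser time per layer = 31185.2 / 6680, so 4.6684 s.
Layer cycle = 4.6684 + 11.9 = 16.5684 s.
Total: 900 × 16.5684 s = 14911.56 s → 4.14 hours.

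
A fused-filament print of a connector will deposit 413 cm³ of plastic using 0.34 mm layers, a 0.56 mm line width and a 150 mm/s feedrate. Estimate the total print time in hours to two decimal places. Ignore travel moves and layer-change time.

Bead cross-section = 0.34 × 0.56 = 0.1904 mm².
Toolpath length = 413 cm³ / 0.1904 mm² = 413000 / 0.1904 = 2169117.6 mm.
Extrusion time = 2169117.6 / 150, so 14460.8 s.
In the requested units: 14460.8 s = 4.02 hours.

4.02 hours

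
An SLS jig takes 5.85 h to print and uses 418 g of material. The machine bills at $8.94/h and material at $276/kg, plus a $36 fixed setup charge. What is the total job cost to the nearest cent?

Machine-time cost = 8.94 × 5.85, so $52.299.
Material charge = 276 × 418/1000, so $115.368.
Adding setup: 52.299 + 115.368 + 36 → 203.667 ≈ $203.67.

$203.67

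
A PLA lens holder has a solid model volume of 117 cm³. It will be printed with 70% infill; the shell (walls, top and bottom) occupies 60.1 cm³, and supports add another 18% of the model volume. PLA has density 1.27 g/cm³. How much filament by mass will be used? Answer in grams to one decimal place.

Interior volume = 117 − 60.1, so 56.9 cm³.
Infill volume = 0.70 × 56.9 = 39.83 cm³.
Support: 0.18 × 117 → 21.06 cm³.
Total printed volume = 60.1 + 39.83 + 21.06 = 120.99 cm³.
Mass = 120.99 × 1.27 = 153.6573 g.

153.7 g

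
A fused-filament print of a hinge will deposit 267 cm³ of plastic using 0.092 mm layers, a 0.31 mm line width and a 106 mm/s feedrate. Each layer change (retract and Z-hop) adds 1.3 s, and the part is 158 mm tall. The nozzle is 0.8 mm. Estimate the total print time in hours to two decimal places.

25.15 hours

Bead cross-section = 0.092 × 0.31 = 0.02852 mm².
Path length: 267000 mm³ / 0.02852 mm² → 9361851.3 mm.
Extrusion time: 9361851.3 / 106 → 88319.4 s.
Layer count = ceil(158 / 0.092) = 1718.
Layer-change overhead: 1718 × 1.3 → 2233.4 s.
Altogether 88319.4 + 2233.4 = 90552.8 s, i.e. 25.15 hours.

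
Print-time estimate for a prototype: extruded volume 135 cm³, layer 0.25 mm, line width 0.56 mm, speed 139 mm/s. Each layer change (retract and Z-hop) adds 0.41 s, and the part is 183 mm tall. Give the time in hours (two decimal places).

2.01 hours

Line area = 0.25 × 0.56 = 0.14 mm².
Total extruded path = 135000/0.14 = 964285.7 mm.
Extrusion time = 964285.7 / 139 = 6937.3 s.
Layers = ⌈183/0.25⌉ = 732.
Non-print overhead = 732 × 0.41, so 300.12 s.
Total = 6937.3 + 300.12 = 7237.42 s = 2.01 hours.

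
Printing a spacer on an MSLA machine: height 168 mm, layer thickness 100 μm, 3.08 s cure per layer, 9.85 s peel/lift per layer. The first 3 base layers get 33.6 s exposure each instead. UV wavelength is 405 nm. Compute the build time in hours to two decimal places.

6.06 hours

Number of layers: 168 / 0.1 → 1680 (rounded up).
Bottom layers: 3 × (33.6 + 9.85) → 130.35 s.
Regular layers: 1677 × (3.08 + 9.85) → 21683.61 s.
Total = 130.35 + 21683.61 = 21813.96 s = 6.06 hours.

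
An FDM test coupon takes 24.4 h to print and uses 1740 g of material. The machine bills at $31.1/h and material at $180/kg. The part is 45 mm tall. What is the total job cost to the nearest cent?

$1072.04

Time charge = 31.1 × 24.4 = $758.84.
Feedstock cost = 180 × 1740/1000, so $313.20.
Total = 758.84 + 313.20 = $1072.04.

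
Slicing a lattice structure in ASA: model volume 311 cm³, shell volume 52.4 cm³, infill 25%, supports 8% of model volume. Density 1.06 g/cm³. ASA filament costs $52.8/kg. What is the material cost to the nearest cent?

Infill region = 311 − 52.4, so 258.6 cm³.
Infill deposited = 0.25 × 258.6 = 64.65 cm³.
Support: 0.08 × 311 → 24.88 cm³.
Total printed volume = 52.4 + 64.65 + 24.88 = 141.93 cm³.
Mass = 141.93 × 1.06 = 150.4458 g.
Cost = 150.4458 g / 1000 × $52.8/kg = $7.94.

$7.94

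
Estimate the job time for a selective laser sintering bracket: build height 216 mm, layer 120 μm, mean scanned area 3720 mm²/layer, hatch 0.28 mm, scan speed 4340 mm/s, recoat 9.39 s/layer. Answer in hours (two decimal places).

Number of layers: 216 / 0.12 → 1800 (rounded up).
Scan path per layer: 3720 / 0.28 → 13285.7 mm.
Laser time per layer: 13285.7 / 4340 → 3.0612 s.
Per-layer time: 3.0612 + 9.39 → 12.4512 s.
1800 layers × 12.4512 s/layer = 22412.16 s, i.e. 6.23 hours.

6.23 hours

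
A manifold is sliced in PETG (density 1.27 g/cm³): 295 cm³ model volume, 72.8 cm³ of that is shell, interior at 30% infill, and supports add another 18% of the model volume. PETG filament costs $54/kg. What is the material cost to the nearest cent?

Infill region = 295 − 72.8, so 222.2 cm³.
Infill deposited = 0.30 × 222.2 = 66.66 cm³.
Support = 0.18 × 295 = 53.1 cm³.
Deposited volume: 72.8 + 66.66 + 53.1 → 192.56 cm³.
Mass = 192.56 × 1.27 = 244.5512 g.
At $54/kg: 244.5512/1000 × 54 = $13.21.

$13.21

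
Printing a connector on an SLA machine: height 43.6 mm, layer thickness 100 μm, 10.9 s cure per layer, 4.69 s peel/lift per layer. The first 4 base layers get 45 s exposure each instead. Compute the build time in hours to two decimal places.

1.93 hours

Layers = ⌈43.6/0.1⌉ = 436.
Burn-in layers = 4 × (45 + 4.69), so 198.76 s.
Regular layers = 432 × (10.9 + 4.69) = 6734.88 s.
Sum: 198.76 + 6734.88 = 6933.64 s → 1.93 hours.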